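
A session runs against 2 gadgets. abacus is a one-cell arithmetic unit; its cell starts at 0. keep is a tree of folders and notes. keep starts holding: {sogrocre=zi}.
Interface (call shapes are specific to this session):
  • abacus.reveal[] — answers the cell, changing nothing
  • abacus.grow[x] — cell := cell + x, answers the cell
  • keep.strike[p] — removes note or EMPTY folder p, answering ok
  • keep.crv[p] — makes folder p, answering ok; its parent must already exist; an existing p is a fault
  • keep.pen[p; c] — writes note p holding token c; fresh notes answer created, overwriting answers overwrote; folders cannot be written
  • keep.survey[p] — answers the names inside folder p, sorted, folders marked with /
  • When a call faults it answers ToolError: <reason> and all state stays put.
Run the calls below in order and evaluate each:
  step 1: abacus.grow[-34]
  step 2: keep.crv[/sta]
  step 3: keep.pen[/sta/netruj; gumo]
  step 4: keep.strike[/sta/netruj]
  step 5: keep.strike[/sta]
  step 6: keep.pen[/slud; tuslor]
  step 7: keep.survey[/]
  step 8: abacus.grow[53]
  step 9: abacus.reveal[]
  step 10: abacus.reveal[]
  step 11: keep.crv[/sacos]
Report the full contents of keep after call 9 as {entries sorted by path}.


Answer: {slud=tuslor, sogrocre=zi}

Derivation:
Next I call grow with x=-34: -34.
I call crv with p=/sta, yielding ok.
I run pen with p=/sta/netruj, c=gumo, and observe created.
Now I run strike with p=/sta/netruj, giving ok.
I try strike with p=/sta, and see ok.
Next I call pen with p=/slud, c=tuslor, which returns created.
Calling survey with p=/, and see [slud, sogrocre].
I run grow with x=53: 19.
I invoke reveal, and observe 19.
I use reveal, yielding 19.
Calling crv with p=/sacos, yielding ok.


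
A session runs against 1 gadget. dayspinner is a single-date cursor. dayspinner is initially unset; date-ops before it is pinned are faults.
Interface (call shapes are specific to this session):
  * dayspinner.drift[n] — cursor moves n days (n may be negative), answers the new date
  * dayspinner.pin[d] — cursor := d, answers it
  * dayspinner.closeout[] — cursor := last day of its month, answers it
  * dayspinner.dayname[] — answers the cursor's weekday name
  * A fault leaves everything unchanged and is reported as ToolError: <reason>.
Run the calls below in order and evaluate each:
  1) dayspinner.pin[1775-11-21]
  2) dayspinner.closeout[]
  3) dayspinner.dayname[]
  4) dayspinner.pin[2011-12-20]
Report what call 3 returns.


==> dayspinner.pin(d='1775-11-21')
<== 1775-11-21
==> dayspinner.closeout()
<== 1775-11-30
==> dayspinner.dayname()
<== Thursday
==> dayspinner.pin(d='2011-12-20')
<== 2011-12-20

Answer: Thursday


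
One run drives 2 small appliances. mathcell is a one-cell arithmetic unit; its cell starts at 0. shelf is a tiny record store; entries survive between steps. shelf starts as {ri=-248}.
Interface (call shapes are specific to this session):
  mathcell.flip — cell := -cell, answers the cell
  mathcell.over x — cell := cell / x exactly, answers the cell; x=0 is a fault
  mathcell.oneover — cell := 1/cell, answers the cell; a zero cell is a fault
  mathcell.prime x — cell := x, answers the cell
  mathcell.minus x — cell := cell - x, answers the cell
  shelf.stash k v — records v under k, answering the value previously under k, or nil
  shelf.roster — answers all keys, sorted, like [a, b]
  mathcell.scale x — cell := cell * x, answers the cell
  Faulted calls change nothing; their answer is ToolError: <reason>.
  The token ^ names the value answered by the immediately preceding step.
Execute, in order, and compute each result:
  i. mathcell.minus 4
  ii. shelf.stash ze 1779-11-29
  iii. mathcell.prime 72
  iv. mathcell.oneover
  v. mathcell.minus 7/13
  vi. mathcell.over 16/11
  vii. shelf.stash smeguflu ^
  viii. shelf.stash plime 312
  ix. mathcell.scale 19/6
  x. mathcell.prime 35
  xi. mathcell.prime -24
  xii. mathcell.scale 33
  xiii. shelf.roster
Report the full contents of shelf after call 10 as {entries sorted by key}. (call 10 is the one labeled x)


==> mathcell.minus(x: 4)
<== -4
==> shelf.stash(k: ze, v: 1779-11-29)
<== nil
==> mathcell.prime(x: 72)
<== 72
==> mathcell.oneover()
<== 1/72
==> mathcell.minus(x: 7/13)
<== -491/936
==> mathcell.over(x: 16/11)
<== -5401/14976
==> shelf.stash(k: smeguflu, v: ^)
<== nil
==> shelf.stash(k: plime, v: 312)
<== nil
==> mathcell.scale(x: 19/6)
<== -102619/89856
==> mathcell.prime(x: 35)
<== 35
==> mathcell.prime(x: -24)
<== -24
==> mathcell.scale(x: 33)
<== -792
==> shelf.roster()
<== [plime, ri, smeguflu, ze]

Answer: {plime=312, ri=-248, smeguflu=-5401/14976, ze=1779-11-29}


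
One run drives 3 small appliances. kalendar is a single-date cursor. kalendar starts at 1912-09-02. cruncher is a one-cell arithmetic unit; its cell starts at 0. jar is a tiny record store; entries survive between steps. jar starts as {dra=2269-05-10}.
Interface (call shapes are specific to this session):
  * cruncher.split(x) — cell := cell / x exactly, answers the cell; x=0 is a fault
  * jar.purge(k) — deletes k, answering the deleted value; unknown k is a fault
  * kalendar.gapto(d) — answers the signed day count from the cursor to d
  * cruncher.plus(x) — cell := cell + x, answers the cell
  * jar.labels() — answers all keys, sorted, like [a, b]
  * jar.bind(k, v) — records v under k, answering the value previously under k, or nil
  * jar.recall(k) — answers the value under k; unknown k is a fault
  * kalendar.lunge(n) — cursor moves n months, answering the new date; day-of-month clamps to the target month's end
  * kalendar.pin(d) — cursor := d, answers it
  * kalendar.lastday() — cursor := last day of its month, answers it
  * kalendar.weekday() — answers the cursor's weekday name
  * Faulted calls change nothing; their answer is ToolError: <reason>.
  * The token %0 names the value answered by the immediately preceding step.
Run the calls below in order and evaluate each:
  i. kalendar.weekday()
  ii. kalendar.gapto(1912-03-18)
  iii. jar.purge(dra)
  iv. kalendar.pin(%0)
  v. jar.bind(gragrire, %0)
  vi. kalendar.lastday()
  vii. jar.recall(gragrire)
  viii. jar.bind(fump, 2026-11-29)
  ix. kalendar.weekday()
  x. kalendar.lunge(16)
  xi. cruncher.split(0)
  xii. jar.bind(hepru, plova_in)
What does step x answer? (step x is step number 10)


I call kalendar.weekday(), and see Monday.
Using kalendar.gapto passing d=1912-03-18, and observe -168.
Next I call jar.purge passing k=dra, — result: 2269-05-10.
Now I run kalendar.pin passing d=%0, yielding 2269-05-10.
I run jar.bind passing k=gragrire, v=%0, and see nil.
Using kalendar.lastday, — result: 2269-05-31.
Then jar.recall passing k=gragrire, and see 2269-05-10.
I invoke jar.bind passing k=fump, v=2026-11-29, and see nil.
Calling kalendar.weekday, — result: Monday.
I invoke kalendar.lunge passing n=16, and see 2270-09-30.
Calling cruncher.split passing x=0, giving ToolError: division by zero.
Now I run jar.bind passing k=hepru, v=plova_in, yielding nil.

Answer: 2270-09-30


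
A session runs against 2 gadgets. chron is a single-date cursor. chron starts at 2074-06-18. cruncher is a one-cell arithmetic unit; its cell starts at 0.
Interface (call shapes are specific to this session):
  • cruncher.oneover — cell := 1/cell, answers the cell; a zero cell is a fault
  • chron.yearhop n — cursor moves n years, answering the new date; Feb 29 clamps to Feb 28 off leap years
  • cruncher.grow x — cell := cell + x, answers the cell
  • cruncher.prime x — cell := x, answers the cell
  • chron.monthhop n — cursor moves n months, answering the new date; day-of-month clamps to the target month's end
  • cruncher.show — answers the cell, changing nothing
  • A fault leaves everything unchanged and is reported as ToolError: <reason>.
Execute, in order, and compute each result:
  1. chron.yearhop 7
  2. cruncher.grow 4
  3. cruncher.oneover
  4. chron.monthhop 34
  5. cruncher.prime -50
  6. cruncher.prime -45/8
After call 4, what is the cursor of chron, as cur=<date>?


I use chron.yearhop with n→7, yielding 2081-06-18.
Now I run cruncher.grow with x→4, which returns 4.
I run cruncher.oneover(), which returns 1/4.
Next I call chron.monthhop with n→34, which returns 2084-04-18.
I run cruncher.prime with x→-50, which returns -50.
Now I run cruncher.prime with x→-45/8, — result: -45/8.

Answer: cur=2084-04-18


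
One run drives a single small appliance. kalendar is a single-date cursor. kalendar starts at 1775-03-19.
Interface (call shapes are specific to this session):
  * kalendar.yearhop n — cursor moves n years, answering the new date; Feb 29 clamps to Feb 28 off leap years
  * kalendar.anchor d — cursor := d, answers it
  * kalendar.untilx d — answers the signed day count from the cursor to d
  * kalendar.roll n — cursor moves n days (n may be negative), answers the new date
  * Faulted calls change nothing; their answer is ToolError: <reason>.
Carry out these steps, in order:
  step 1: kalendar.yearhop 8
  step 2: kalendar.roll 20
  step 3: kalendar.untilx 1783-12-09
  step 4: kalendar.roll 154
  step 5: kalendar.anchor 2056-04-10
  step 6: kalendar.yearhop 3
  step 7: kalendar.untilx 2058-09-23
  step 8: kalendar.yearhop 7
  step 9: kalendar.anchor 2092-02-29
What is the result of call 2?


I use yearhop passing n='8', → 1783-03-19.
Invoking roll passing n='20', and see 1783-04-08.
Then untilx passing d='1783-12-09', and see 245.
Then roll passing n='154', — result: 1783-09-09.
I invoke anchor passing d='2056-04-10', → 2056-04-10.
Then yearhop passing n='3', — result: 2059-04-10.
I use untilx passing d='2058-09-23', and get -199.
I invoke yearhop passing n='7', and see 2066-04-10.
Next I call anchor passing d='2092-02-29', and observe 2092-02-29.

Answer: 1783-04-08


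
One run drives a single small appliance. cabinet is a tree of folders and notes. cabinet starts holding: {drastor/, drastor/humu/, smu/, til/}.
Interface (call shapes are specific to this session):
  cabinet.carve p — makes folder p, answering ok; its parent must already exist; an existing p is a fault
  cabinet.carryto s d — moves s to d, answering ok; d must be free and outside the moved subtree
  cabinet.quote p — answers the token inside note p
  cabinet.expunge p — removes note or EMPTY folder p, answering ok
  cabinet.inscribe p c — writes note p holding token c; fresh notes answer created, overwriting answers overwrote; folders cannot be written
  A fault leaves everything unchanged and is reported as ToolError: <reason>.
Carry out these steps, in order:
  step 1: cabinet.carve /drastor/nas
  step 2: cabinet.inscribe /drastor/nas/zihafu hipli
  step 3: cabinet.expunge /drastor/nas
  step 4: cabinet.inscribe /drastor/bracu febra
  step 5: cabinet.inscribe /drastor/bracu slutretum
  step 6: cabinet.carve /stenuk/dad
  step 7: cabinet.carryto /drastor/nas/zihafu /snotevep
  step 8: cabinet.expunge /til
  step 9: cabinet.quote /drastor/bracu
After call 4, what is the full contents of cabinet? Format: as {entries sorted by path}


# 1. cabinet.carve(/drastor/nas) : ok
# 2. cabinet.inscribe(/drastor/nas/zihafu, hipli) : created
# 3. cabinet.expunge(/drastor/nas) : ToolError: not empty
# 4. cabinet.inscribe(/drastor/bracu, febra) : created
# 5. cabinet.inscribe(/drastor/bracu, slutretum) : overwrote
# 6. cabinet.carve(/stenuk/dad) : ToolError: no parent
# 7. cabinet.carryto(/drastor/nas/zihafu, /snotevep) : ok
# 8. cabinet.expunge(/til) : ok
# 9. cabinet.quote(/drastor/bracu) : slutretum

Answer: {drastor/, drastor/bracu=febra, drastor/humu/, drastor/nas/, drastor/nas/zihafu=hipli, smu/, til/}


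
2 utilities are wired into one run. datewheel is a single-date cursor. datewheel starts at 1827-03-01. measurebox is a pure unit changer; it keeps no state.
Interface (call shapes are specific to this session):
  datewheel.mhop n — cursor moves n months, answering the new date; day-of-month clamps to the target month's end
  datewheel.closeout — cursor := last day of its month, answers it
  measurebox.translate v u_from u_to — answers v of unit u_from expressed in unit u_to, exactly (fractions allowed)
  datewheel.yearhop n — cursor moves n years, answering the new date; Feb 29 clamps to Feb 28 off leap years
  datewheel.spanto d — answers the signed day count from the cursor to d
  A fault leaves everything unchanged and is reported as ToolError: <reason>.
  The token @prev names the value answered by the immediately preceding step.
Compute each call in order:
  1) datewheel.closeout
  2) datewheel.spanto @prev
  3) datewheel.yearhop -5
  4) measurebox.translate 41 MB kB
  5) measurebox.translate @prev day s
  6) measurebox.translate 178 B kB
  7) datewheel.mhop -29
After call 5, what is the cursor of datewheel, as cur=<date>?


CALL closeout[]
RET  1827-03-31
CALL spanto[d: @prev]
RET  0
CALL yearhop[n: -5]
RET  1822-03-31
CALL translate[v: 41; u_from: MB; u_to: kB]
RET  41000
CALL translate[v: @prev; u_from: day; u_to: s]
RET  3542400000
CALL translate[v: 178; u_from: B; u_to: kB]
RET  89/500
CALL mhop[n: -29]
RET  1819-10-31

Answer: cur=1822-03-31


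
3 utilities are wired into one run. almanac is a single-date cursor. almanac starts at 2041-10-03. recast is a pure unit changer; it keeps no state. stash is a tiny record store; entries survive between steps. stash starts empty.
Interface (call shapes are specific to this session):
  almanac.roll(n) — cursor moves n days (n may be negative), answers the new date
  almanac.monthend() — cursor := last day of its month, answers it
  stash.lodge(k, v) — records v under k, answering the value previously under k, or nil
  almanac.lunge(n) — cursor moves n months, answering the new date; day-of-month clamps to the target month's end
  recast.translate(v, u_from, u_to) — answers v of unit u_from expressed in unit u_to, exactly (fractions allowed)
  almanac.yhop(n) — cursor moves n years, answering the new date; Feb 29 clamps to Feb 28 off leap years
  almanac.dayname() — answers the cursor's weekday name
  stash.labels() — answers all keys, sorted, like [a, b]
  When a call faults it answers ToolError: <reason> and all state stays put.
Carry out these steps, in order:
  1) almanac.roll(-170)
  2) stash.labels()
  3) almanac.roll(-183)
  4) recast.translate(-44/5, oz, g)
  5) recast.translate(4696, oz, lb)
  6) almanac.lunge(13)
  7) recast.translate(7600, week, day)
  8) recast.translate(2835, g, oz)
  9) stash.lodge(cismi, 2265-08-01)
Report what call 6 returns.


Answer: 2041-11-15

Derivation:
CALL roll[n→-170]
RET  2041-04-16
CALL labels[]
RET  []
CALL roll[n→-183]
RET  2040-10-15
CALL translate[v→-44/5; u_from→oz; u_to→g]
RET  -498951607/2000000
CALL translate[v→4696; u_from→oz; u_to→lb]
RET  587/2
CALL lunge[n→13]
RET  2041-11-15
CALL translate[v→7600; u_from→week; u_to→day]
RET  53200
CALL translate[v→2835; u_from→g; u_to→oz]
RET  648000000/6479891
CALL lodge[k→cismi; v→2265-08-01]
RET  nil


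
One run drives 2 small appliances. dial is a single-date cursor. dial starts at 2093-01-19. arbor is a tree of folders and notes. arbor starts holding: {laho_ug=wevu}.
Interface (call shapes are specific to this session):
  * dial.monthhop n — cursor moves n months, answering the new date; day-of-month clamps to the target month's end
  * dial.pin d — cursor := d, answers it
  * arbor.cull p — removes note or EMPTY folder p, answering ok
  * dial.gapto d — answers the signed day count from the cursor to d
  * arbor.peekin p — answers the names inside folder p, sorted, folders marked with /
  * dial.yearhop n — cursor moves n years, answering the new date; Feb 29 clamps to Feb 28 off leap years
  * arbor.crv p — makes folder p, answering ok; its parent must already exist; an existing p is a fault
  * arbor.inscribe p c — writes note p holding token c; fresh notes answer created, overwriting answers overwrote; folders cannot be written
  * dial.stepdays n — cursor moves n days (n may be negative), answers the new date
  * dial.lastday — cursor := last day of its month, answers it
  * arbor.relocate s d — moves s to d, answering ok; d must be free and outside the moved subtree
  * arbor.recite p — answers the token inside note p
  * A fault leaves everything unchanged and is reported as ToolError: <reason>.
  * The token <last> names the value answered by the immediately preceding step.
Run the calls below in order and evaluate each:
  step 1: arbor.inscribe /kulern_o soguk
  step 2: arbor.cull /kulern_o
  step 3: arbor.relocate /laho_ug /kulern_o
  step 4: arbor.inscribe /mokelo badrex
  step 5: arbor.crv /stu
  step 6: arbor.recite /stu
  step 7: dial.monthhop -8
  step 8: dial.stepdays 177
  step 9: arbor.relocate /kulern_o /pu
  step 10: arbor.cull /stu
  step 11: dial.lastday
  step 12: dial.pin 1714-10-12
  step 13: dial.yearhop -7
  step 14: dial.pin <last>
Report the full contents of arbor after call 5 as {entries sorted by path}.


Answer: {kulern_o=wevu, mokelo=badrex, stu/}

Derivation:
Next I call arbor.inscribe passing p=/kulern_o, c=soguk, → created.
Next I call arbor.cull passing p=/kulern_o, → ok.
I use arbor.relocate passing s=/laho_ug, d=/kulern_o, which returns ok.
I invoke arbor.inscribe passing p=/mokelo, c=badrex, and see created.
I invoke arbor.crv passing p=/stu: ok.
I try arbor.recite passing p=/stu, → ToolError: is a directory.
I run dial.monthhop passing n=-8, giving 2092-05-19.
Next I call dial.stepdays passing n=177, — result: 2092-11-12.
I run arbor.relocate passing s=/kulern_o, d=/pu, and get ok.
I invoke arbor.cull passing p=/stu: ok.
I invoke dial.lastday(), yielding 2092-11-30.
I call dial.pin passing d=1714-10-12, — result: 1714-10-12.
Then dial.yearhop passing n=-7: 1707-10-12.
Now I run dial.pin passing d=<last>, and observe 1707-10-12.


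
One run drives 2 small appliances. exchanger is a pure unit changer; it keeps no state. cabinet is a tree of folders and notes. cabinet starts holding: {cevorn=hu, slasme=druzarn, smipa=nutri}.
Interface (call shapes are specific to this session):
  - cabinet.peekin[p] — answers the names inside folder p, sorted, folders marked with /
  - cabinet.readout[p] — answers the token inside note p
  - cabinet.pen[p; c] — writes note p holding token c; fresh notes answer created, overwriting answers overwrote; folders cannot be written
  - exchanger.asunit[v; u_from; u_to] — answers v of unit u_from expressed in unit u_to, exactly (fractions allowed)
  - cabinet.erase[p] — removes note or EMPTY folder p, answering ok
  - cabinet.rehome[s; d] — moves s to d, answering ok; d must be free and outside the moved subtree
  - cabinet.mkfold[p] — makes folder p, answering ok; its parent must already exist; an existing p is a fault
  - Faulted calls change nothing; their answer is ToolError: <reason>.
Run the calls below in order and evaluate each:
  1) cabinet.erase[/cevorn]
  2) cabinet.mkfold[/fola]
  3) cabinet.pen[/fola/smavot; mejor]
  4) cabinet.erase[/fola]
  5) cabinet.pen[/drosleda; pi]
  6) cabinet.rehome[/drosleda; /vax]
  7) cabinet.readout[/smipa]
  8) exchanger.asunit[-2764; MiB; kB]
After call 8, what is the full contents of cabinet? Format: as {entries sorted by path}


I use cabinet.erase passing p→/cevorn, yielding ok.
Now I run cabinet.mkfold passing p→/fola: ok.
I try cabinet.pen passing p→/fola/smavot, c→mejor, which returns created.
Using cabinet.erase passing p→/fola: ToolError: not empty.
Now I run cabinet.pen passing p→/drosleda, c→pi: created.
I call cabinet.rehome passing s→/drosleda, d→/vax, and observe ok.
Calling cabinet.readout passing p→/smipa, → nutri.
Now I run exchanger.asunit passing v→-2764, u_from→MiB, u_to→kB, giving -362283008/125.

Answer: {fola/, fola/smavot=mejor, slasme=druzarn, smipa=nutri, vax=pi}


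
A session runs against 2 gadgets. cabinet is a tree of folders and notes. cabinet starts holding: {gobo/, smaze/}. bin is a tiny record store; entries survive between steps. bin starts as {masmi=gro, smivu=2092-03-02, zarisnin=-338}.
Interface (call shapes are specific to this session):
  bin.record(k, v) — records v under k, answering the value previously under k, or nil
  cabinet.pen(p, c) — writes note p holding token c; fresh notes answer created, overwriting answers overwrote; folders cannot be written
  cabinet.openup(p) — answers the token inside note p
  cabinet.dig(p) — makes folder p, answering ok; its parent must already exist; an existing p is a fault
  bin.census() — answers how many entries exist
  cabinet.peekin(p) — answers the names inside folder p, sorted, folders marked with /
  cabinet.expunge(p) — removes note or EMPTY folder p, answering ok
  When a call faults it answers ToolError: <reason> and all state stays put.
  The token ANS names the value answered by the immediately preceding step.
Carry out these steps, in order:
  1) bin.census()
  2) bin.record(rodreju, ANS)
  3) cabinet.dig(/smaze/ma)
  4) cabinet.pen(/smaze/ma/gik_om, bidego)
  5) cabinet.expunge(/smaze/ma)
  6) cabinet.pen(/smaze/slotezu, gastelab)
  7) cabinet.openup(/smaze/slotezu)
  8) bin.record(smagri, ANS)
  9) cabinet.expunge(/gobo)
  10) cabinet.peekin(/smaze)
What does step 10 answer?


I call census(), and observe 3.
Next I call record(k=rodreju, v=ANS): nil.
I try dig(p=/smaze/ma), yielding ok.
Now I run pen(p=/smaze/ma/gik_om, c=bidego), and observe created.
Next I call expunge(p=/smaze/ma), and get ToolError: not empty.
I invoke pen(p=/smaze/slotezu, c=gastelab), and observe created.
I call openup(p=/smaze/slotezu), and get gastelab.
Then record(k=smagri, v=ANS), and get nil.
Then expunge(p=/gobo), and get ok.
I run peekin(p=/smaze), giving [ma/, slotezu].

Answer: [ma/, slotezu]


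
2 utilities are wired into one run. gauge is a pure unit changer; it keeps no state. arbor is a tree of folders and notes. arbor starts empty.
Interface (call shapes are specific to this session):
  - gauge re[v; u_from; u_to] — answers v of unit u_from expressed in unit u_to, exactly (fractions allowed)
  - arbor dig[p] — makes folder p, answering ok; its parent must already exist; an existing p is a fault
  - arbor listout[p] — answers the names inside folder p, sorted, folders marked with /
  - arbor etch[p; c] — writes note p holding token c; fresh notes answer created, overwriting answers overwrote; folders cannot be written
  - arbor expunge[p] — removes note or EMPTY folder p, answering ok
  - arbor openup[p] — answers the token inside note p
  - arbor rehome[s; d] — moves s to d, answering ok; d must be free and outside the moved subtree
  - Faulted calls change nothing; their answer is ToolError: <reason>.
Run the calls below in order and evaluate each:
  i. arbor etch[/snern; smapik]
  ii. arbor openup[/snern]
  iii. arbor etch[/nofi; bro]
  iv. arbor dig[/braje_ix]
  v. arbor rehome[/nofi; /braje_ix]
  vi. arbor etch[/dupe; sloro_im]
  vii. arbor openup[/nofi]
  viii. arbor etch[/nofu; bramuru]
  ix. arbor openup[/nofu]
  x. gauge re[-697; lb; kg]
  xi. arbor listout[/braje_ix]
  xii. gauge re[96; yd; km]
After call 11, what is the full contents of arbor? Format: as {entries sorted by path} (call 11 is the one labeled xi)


% arbor etch p: /snern c: smapik
[out] created
% arbor openup p: /snern
[out] smapik
% arbor etch p: /nofi c: bro
[out] created
% arbor dig p: /braje_ix
[out] ok
% arbor rehome s: /nofi d: /braje_ix
[out] ToolError: exists
% arbor etch p: /dupe c: sloro_im
[out] created
% arbor openup p: /nofi
[out] bro
% arbor etch p: /nofu c: bramuru
[out] created
% arbor openup p: /nofu
[out] bramuru
% gauge re v: -697 u_from: lb u_to: kg
[out] -31615388189/100000000
% arbor listout p: /braje_ix
[out] []
% gauge re v: 96 u_from: yd u_to: km
[out] 6858/78125

Answer: {braje_ix/, dupe=sloro_im, nofi=bro, nofu=bramuru, snern=smapik}


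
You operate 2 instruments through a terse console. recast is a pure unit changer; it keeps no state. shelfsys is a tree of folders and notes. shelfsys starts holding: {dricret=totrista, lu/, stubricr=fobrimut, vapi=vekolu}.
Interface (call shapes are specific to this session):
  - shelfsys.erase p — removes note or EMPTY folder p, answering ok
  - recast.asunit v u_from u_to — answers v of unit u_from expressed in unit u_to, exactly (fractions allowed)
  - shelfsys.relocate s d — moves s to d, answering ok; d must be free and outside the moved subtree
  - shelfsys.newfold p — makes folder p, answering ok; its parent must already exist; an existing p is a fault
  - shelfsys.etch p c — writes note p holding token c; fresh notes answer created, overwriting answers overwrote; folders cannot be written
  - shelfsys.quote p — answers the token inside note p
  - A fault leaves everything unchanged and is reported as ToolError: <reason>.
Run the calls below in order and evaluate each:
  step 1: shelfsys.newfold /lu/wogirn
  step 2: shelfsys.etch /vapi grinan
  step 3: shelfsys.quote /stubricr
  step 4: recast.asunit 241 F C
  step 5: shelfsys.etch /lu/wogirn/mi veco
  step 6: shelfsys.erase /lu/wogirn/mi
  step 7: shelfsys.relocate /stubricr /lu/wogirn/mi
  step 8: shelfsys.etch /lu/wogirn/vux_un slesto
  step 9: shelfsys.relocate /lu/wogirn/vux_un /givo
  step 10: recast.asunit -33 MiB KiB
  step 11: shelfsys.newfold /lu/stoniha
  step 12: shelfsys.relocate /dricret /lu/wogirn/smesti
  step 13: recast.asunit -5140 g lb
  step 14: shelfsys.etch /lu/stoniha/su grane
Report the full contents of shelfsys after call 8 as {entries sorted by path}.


Answer: {dricret=totrista, lu/, lu/wogirn/, lu/wogirn/mi=fobrimut, lu/wogirn/vux_un=slesto, vapi=grinan}

Derivation:
$ shelfsys.newfold /lu/wogirn
[out] ok
$ shelfsys.etch /vapi grinan
[out] overwrote
$ shelfsys.quote /stubricr
[out] fobrimut
$ recast.asunit 241 F C
[out] 1045/9
$ shelfsys.etch /lu/wogirn/mi veco
[out] created
$ shelfsys.erase /lu/wogirn/mi
[out] ok
$ shelfsys.relocate /stubricr /lu/wogirn/mi
[out] ok
$ shelfsys.etch /lu/wogirn/vux_un slesto
[out] created
$ shelfsys.relocate /lu/wogirn/vux_un /givo
[out] ok
$ recast.asunit -33 MiB KiB
[out] -33792
$ shelfsys.newfold /lu/stoniha
[out] ok
$ shelfsys.relocate /dricret /lu/wogirn/smesti
[out] ok
$ recast.asunit -5140 g lb
[out] -514000000/45359237
$ shelfsys.etch /lu/stoniha/su grane
[out] created


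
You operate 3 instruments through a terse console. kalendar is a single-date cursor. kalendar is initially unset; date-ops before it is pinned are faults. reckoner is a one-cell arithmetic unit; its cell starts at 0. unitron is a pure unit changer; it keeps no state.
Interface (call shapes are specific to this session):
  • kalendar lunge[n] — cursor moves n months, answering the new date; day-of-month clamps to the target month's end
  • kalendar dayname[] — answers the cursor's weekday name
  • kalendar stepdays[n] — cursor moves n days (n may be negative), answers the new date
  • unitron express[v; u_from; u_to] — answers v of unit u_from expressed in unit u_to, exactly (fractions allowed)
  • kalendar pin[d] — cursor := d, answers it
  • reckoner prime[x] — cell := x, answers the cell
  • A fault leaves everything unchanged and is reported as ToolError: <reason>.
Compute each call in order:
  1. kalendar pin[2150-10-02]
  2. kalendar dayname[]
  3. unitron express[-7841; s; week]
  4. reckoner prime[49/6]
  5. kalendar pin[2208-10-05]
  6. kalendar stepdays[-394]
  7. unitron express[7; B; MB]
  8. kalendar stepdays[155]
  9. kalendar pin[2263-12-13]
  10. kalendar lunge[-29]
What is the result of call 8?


Next I call kalendar pin(2150-10-02), which returns 2150-10-02.
I call kalendar dayname(): Friday.
Next I call unitron express(-7841, s, week), and observe -7841/604800.
Calling reckoner prime(49/6), — result: 49/6.
I call kalendar pin(2208-10-05), — result: 2208-10-05.
I run kalendar stepdays(-394): 2207-09-07.
I try unitron express(7, B, MB), — result: 7/1000000.
Then kalendar stepdays(155), — result: 2208-02-09.
I run kalendar pin(2263-12-13): 2263-12-13.
Next I call kalendar lunge(-29), which returns 2261-07-13.

Answer: 2208-02-09


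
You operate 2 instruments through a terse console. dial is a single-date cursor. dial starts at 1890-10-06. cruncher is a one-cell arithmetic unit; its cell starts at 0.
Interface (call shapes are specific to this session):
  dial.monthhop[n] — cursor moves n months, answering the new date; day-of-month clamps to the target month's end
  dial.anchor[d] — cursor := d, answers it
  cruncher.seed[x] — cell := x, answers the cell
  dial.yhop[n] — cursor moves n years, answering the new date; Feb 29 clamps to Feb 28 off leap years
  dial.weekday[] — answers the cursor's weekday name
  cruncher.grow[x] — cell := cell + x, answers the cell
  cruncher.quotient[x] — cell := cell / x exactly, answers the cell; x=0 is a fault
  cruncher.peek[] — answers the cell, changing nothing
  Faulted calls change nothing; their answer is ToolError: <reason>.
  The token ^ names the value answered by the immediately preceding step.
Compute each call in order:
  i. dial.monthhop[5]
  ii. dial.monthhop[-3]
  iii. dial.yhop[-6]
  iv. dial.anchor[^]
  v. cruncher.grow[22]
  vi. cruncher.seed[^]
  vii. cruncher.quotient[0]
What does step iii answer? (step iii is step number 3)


Answer: 1884-12-06

Derivation:
Do: monthhop[n='5']
See: 1891-03-06
Do: monthhop[n='-3']
See: 1890-12-06
Do: yhop[n='-6']
See: 1884-12-06
Do: anchor[d='^']
See: 1884-12-06
Do: grow[x='22']
See: 22
Do: seed[x='^']
See: 22
Do: quotient[x='0']
See: ToolError: division by zero


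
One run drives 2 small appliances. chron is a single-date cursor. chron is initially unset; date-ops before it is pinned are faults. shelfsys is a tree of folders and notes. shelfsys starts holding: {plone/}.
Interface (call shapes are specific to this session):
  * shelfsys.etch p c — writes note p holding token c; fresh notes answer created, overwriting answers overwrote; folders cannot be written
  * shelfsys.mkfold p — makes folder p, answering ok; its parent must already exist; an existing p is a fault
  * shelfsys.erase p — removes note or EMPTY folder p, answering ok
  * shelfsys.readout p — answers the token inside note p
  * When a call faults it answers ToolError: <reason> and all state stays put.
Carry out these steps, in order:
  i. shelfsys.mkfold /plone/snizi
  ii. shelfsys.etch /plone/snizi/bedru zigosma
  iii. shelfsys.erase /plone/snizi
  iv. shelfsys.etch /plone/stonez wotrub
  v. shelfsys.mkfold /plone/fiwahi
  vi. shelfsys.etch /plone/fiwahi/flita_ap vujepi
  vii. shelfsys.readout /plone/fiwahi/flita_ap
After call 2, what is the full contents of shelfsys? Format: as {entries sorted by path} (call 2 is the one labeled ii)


→ shelfsys.mkfold(p='/plone/snizi')
← ok
→ shelfsys.etch(p='/plone/snizi/bedru', c='zigosma')
← created
→ shelfsys.erase(p='/plone/snizi')
← ToolError: not empty
→ shelfsys.etch(p='/plone/stonez', c='wotrub')
← created
→ shelfsys.mkfold(p='/plone/fiwahi')
← ok
→ shelfsys.etch(p='/plone/fiwahi/flita_ap', c='vujepi')
← created
→ shelfsys.readout(p='/plone/fiwahi/flita_ap')
← vujepi

Answer: {plone/, plone/snizi/, plone/snizi/bedru=zigosma}


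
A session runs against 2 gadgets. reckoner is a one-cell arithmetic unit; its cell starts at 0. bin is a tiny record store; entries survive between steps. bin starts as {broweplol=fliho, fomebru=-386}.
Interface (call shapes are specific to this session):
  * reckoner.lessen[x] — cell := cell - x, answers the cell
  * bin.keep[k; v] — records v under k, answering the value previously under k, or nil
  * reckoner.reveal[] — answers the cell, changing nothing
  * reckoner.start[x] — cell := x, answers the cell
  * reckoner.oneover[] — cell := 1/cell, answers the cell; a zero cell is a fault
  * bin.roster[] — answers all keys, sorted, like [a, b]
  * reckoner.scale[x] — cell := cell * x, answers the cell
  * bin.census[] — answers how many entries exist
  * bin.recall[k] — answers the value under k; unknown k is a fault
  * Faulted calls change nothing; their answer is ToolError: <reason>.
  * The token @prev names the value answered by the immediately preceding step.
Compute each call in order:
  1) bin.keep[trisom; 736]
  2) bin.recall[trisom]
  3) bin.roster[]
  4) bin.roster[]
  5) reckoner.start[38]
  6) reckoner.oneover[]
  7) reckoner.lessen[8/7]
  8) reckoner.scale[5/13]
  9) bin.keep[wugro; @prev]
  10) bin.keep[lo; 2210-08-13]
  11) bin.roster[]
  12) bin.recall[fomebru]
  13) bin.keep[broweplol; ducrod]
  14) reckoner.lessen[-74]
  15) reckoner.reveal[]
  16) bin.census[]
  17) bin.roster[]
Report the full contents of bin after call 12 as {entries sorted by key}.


# bin.keep(k: trisom, v: 736) -> nil
# bin.recall(k: trisom) -> 736
# bin.roster() -> [broweplol, fomebru, trisom]
# bin.roster() -> [broweplol, fomebru, trisom]
# reckoner.start(x: 38) -> 38
# reckoner.oneover() -> 1/38
# reckoner.lessen(x: 8/7) -> -297/266
# reckoner.scale(x: 5/13) -> -1485/3458
# bin.keep(k: wugro, v: @prev) -> nil
# bin.keep(k: lo, v: 2210-08-13) -> nil
# bin.roster() -> [broweplol, fomebru, lo, trisom, wugro]
# bin.recall(k: fomebru) -> -386
# bin.keep(k: broweplol, v: ducrod) -> fliho
# reckoner.lessen(x: -74) -> 254407/3458
# reckoner.reveal() -> 254407/3458
# bin.census() -> 5
# bin.roster() -> [broweplol, fomebru, lo, trisom, wugro]

Answer: {broweplol=fliho, fomebru=-386, lo=2210-08-13, trisom=736, wugro=-1485/3458}


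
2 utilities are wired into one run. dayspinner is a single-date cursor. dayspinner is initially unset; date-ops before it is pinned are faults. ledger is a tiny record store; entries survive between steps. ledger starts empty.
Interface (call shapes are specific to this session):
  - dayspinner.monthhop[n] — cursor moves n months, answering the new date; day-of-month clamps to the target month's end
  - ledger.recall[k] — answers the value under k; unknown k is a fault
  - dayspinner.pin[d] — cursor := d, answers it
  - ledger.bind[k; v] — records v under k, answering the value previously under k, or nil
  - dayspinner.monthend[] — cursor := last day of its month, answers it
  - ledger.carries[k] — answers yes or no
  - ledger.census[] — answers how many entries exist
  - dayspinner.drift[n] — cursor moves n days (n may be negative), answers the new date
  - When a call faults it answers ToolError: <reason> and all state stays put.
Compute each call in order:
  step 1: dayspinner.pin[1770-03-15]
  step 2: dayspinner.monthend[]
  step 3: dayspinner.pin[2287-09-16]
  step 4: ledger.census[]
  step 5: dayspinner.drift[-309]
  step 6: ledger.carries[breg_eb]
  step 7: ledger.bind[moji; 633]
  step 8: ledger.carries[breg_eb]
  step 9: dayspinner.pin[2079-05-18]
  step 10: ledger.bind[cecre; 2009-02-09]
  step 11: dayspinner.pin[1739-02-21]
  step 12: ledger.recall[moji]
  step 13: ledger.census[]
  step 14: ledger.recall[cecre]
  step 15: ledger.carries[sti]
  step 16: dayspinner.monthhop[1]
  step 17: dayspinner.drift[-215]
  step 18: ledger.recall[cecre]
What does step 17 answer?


[in] pin d='1770-03-15'
= 1770-03-15
[in] monthend
= 1770-03-31
[in] pin d='2287-09-16'
= 2287-09-16
[in] census
= 0
[in] drift n='-309'
= 2286-11-11
[in] carries k='breg_eb'
= no
[in] bind k='moji' v='633'
= nil
[in] carries k='breg_eb'
= no
[in] pin d='2079-05-18'
= 2079-05-18
[in] bind k='cecre' v='2009-02-09'
= nil
[in] pin d='1739-02-21'
= 1739-02-21
[in] recall k='moji'
= 633
[in] census
= 2
[in] recall k='cecre'
= 2009-02-09
[in] carries k='sti'
= no
[in] monthhop n='1'
= 1739-03-21
[in] drift n='-215'
= 1738-08-18
[in] recall k='cecre'
= 2009-02-09

Answer: 1738-08-18


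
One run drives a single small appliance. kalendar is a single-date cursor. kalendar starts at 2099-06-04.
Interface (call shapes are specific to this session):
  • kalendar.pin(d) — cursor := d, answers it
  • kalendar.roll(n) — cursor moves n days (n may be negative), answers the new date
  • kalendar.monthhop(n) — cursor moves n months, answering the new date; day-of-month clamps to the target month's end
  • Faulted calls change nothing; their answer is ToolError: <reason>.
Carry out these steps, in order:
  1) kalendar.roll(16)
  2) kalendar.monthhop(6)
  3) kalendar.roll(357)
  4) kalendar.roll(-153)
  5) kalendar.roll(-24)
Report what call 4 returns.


// roll(n→16) => 2099-06-20
// monthhop(n→6) => 2099-12-20
// roll(n→357) => 2100-12-12
// roll(n→-153) => 2100-07-12
// roll(n→-24) => 2100-06-18

Answer: 2100-07-12


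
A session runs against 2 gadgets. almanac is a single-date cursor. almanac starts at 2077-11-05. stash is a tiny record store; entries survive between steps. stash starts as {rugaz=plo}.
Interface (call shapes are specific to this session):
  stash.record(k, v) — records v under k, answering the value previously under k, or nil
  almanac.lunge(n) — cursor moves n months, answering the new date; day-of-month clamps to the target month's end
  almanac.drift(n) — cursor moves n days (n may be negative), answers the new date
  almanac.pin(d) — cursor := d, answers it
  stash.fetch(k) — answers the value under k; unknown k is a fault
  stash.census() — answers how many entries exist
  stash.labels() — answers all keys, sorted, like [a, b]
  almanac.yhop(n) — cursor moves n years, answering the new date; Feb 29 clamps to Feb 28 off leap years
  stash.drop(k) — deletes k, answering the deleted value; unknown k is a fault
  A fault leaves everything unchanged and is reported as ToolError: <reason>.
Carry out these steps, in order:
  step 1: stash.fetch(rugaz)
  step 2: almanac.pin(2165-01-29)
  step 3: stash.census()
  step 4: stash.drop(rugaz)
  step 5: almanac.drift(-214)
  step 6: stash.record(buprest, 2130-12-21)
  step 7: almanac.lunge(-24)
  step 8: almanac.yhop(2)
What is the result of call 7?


Answer: 2162-06-29

Derivation:
CALL fetch[k: rugaz]
RET  plo
CALL pin[d: 2165-01-29]
RET  2165-01-29
CALL census[]
RET  1
CALL drop[k: rugaz]
RET  plo
CALL drift[n: -214]
RET  2164-06-29
CALL record[k: buprest; v: 2130-12-21]
RET  nil
CALL lunge[n: -24]
RET  2162-06-29
CALL yhop[n: 2]
RET  2164-06-29


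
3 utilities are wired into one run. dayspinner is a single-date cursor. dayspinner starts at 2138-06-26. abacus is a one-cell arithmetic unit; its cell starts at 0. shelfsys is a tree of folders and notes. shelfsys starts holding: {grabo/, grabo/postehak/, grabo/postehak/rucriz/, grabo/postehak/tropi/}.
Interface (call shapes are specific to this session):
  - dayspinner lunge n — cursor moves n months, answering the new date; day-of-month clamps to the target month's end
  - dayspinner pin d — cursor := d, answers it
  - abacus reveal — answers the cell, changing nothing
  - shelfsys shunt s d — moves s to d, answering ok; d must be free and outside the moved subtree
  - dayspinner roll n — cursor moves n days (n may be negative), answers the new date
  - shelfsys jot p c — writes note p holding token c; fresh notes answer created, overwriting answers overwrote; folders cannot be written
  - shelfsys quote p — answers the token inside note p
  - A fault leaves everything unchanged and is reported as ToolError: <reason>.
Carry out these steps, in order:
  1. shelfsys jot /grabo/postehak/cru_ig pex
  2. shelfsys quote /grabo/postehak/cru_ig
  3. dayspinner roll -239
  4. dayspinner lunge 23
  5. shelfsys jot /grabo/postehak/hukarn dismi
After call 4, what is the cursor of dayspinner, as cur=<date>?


Answer: cur=2139-09-30

Derivation:
Do: shelfsys jot[p=/grabo/postehak/cru_ig; c=pex]
See: created
Do: shelfsys quote[p=/grabo/postehak/cru_ig]
See: pex
Do: dayspinner roll[n=-239]
See: 2137-10-30
Do: dayspinner lunge[n=23]
See: 2139-09-30
Do: shelfsys jot[p=/grabo/postehak/hukarn; c=dismi]
See: created


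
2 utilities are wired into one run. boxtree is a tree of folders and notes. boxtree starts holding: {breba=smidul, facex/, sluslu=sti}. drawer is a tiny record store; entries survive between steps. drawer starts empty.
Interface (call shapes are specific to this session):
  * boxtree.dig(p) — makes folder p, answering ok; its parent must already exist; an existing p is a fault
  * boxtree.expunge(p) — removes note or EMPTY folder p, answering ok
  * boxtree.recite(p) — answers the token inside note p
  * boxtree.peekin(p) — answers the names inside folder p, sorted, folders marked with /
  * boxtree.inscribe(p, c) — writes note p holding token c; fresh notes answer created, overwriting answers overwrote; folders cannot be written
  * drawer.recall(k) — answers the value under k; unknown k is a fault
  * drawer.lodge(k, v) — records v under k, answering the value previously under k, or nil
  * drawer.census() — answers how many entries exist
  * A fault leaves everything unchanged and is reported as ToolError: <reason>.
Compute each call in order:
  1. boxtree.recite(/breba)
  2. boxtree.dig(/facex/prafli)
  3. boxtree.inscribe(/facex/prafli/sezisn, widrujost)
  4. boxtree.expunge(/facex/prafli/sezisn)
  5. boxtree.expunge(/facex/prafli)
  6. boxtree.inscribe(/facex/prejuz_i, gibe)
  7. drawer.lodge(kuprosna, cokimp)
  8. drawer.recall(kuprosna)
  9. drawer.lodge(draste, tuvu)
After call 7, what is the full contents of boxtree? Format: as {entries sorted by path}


I run recite passing p: /breba, and get smidul.
Invoking dig passing p: /facex/prafli, yielding ok.
Calling inscribe passing p: /facex/prafli/sezisn, c: widrujost, — result: created.
I try expunge passing p: /facex/prafli/sezisn, → ok.
I use expunge passing p: /facex/prafli, yielding ok.
Then inscribe passing p: /facex/prejuz_i, c: gibe, giving created.
I try lodge passing k: kuprosna, v: cokimp, which returns nil.
I call recall passing k: kuprosna, and get cokimp.
Invoking lodge passing k: draste, v: tuvu, and see nil.

Answer: {breba=smidul, facex/, facex/prejuz_i=gibe, sluslu=sti}
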